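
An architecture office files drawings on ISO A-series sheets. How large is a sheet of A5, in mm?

148 × 210 mm

A0 = 841 × 1189 mm (A0 has area 1 m², aspect 1:√2).
A1: ⌊1189/2⌋ × 841 = 594 × 841 mm
A2: ⌊841/2⌋ × 594 = 420 × 594 mm
A3: ⌊594/2⌋ × 420 = 297 × 420 mm
A4: ⌊420/2⌋ × 297 = 210 × 297 mm
A5: ⌊297/2⌋ × 210 = 148 × 210 mm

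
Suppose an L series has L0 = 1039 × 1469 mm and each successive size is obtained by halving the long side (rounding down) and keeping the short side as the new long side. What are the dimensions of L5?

L1 = 734 × 1039 mm (from L0 by 1 halving).
L2: ⌊1039/2⌋ × 734 = 519 × 734 mm
L3: ⌊734/2⌋ × 519 = 367 × 519 mm
L4: ⌊519/2⌋ × 367 = 259 × 367 mm
L5: ⌊367/2⌋ × 259 = 183 × 259 mm

183 × 259 mm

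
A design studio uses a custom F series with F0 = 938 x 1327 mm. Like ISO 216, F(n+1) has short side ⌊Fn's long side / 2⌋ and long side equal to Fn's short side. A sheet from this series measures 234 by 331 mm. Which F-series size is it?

F0: 938 × 1327 mm
F1: 663 × 938 mm
F2: 469 × 663 mm
F3: 331 × 469 mm
F4: 234 × 331 mm
F5: 165 × 234 mm
→ matches F4.

F4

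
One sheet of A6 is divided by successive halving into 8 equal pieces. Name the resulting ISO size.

8 = 2^3, so 3 halving steps.
A6 → A7 → … → A9 after 3 steps.

A9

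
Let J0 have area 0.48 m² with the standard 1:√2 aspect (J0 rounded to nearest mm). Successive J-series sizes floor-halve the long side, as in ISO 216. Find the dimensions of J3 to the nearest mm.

206 × 291 mm

Let J0's short side be w mm. w · w√2 = 0.48 m² = 480,000 mm², so w ≈ 582.6 mm and w√2 ≈ 823.9 mm → J0 = 583 × 824 mm.
J1: ⌊824/2⌋ × 583 = 412 × 583 mm
J2: ⌊583/2⌋ × 412 = 291 × 412 mm
J3: ⌊412/2⌋ × 291 = 206 × 291 mm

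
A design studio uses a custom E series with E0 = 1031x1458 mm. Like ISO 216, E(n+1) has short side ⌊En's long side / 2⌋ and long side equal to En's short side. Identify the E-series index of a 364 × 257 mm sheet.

E0: 1031 × 1458 mm
E1: 729 × 1031 mm
E2: 515 × 729 mm
E3: 364 × 515 mm
E4: 257 × 364 mm
E5: 182 × 257 mm
→ matches E4.

E4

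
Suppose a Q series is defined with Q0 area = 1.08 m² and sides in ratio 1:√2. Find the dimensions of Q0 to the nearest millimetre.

Let the short side be w mm. Then w · w√2 = 1.08 m² = 1,080,000 mm².
w² = 1,080,000/√2, so w ≈ 873.9 mm; long side = w√2 ≈ 1235.9 mm.

874 × 1236 mm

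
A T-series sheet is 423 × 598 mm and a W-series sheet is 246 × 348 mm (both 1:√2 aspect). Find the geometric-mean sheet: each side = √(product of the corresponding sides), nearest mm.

Short side: √(423 · 246) = √104058 ≈ 322.6 → 323 mm
Long side: √(598 · 348) = √208104 ≈ 456.2 → 456 mm

323 × 456 mm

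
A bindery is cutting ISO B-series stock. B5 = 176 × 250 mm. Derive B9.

B6: ⌊250/2⌋ × 176 = 125 × 176 mm
B7: ⌊176/2⌋ × 125 = 88 × 125 mm
B8: ⌊125/2⌋ × 88 = 62 × 88 mm
B9: ⌊88/2⌋ × 62 = 44 × 62 mm

44 × 62 mm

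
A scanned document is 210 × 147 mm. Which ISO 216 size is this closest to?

Aspect ratio 210/147 ≈ 1.429 — close to the ISO √2 ≈ 1.414.
In the A-series (A0 area = 1 m²): A5 = 148 × 210 mm.
Off by 1 mm total — nearest standard size.

A5 (148 × 210 mm)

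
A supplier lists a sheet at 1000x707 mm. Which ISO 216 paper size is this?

B1 (707 × 1000 mm)

Aspect ratio 1000/707 ≈ 1.414 — close to the ISO √2 ≈ 1.414.
In the B-series (B0 = 1000 × 1414 mm): B1 = 707 × 1000 mm.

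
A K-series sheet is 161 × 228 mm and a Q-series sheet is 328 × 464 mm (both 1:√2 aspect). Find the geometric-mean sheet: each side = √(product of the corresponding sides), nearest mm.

230 × 325 mm

Short side: √(161 · 328) = √52808 ≈ 229.8 → 230 mm
Long side: √(228 · 464) = √105792 ≈ 325.3 → 325 mm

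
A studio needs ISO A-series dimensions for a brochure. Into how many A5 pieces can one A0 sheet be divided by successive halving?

A0 = 841 × 1189 mm; A5 = 148 × 210 mm.
Each halving step doubles the count; 5 steps from A0 to A5.
2^5 = 32.

32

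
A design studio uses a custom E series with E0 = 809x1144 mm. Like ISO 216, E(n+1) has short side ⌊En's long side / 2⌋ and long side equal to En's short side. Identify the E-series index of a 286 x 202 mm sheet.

E4

E0: 809 × 1144 mm
E1: 572 × 809 mm
E2: 404 × 572 mm
E3: 286 × 404 mm
E4: 202 × 286 mm
E5: 143 × 202 mm
→ matches E4.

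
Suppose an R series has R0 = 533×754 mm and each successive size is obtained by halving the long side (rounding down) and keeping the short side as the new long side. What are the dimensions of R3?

R1: ⌊754/2⌋ × 533 = 377 × 533 mm
R2: ⌊533/2⌋ × 377 = 266 × 377 mm
R3: ⌊377/2⌋ × 266 = 188 × 266 mm

188 × 266 mm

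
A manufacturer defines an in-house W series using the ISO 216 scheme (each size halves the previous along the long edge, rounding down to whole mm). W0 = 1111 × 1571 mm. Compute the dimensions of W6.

138 × 196 mm

W1: ⌊1571/2⌋ × 1111 = 785 × 1111 mm
W2: ⌊1111/2⌋ × 785 = 555 × 785 mm
W3: ⌊785/2⌋ × 555 = 392 × 555 mm
W4: ⌊555/2⌋ × 392 = 277 × 392 mm
W5: ⌊392/2⌋ × 277 = 196 × 277 mm
W6: ⌊277/2⌋ × 196 = 138 × 196 mm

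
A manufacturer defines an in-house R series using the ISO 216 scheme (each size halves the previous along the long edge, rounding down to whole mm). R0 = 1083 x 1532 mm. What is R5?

191 × 270 mm

R1: ⌊1532/2⌋ × 1083 = 766 × 1083 mm
R2: ⌊1083/2⌋ × 766 = 541 × 766 mm
R3: ⌊766/2⌋ × 541 = 383 × 541 mm
R4: ⌊541/2⌋ × 383 = 270 × 383 mm
R5: ⌊383/2⌋ × 270 = 191 × 270 mm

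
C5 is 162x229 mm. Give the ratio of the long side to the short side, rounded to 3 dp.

229 / 162 = 1.414
Matches √2 ≈ 1.414 — the ISO 216 defining ratio.

1.414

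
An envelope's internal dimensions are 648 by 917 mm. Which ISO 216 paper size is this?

C1 (648 × 917 mm)

Aspect ratio 917/648 ≈ 1.415 — close to the ISO √2 ≈ 1.414.
In the C-series (envelope sizes, between A and B): C1 = 648 × 917 mm.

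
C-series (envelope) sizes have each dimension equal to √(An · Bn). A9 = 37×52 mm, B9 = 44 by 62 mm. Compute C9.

40 × 57 mm

Short side: √(37 · 44) = √1628 ≈ 40.3 → 40 mm
Long side: √(52 · 62) = √3224 ≈ 56.8 → 57 mm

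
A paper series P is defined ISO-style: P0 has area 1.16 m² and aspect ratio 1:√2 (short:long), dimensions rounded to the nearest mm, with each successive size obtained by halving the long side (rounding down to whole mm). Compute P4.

Let P0's short side be w mm. w · w√2 = 1.16 m² = 1,160,000 mm², so w ≈ 905.7 mm and w√2 ≈ 1280.8 mm → P0 = 906 × 1281 mm.
P1: ⌊1281/2⌋ × 906 = 640 × 906 mm
P2: ⌊906/2⌋ × 640 = 453 × 640 mm
P3: ⌊640/2⌋ × 453 = 320 × 453 mm
P4: ⌊453/2⌋ × 320 = 226 × 320 mm

226 × 320 mm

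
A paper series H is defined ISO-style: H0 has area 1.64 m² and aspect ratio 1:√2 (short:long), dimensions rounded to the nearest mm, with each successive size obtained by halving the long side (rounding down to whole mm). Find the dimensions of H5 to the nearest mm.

Let H0's short side be w mm. w · w√2 = 1.64 m² = 1,640,000 mm², so w ≈ 1076.9 mm and w√2 ≈ 1522.9 mm → H0 = 1077 × 1523 mm.
H1: ⌊1523/2⌋ × 1077 = 761 × 1077 mm
H2: ⌊1077/2⌋ × 761 = 538 × 761 mm
H3: ⌊761/2⌋ × 538 = 380 × 538 mm
H4: ⌊538/2⌋ × 380 = 269 × 380 mm
H5: ⌊380/2⌋ × 269 = 190 × 269 mm

190 × 269 mm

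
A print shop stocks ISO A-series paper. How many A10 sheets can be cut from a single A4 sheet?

Each ISO step halves the sheet: 1 × A4 → 2 × A5 → 4 × A6 → 8 × A7 → …
From A4 to A10 is 6 halving steps: 2^6 = 64.

64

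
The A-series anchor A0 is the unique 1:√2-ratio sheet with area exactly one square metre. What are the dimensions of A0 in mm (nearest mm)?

841 × 1189 mm

Let the short side be w mm. Then the long side is w√2 and w · w√2 = 10⁶ mm².
w² = 10⁶/√2, so w = 1000 / 2^(1/4) ≈ 840.9 mm; long side = 1000 · 2^(1/4) ≈ 1189.2 mm.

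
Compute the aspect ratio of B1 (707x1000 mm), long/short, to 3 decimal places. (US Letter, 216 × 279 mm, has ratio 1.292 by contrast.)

1000 / 707 = 1.414
Matches √2 ≈ 1.414 — the ISO 216 defining ratio.

1.414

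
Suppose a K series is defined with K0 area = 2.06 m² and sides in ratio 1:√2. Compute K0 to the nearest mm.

1207 × 1707 mm

Let the short side be w mm. Then w · w√2 = 2.06 m² = 2,060,000 mm².
w² = 2,060,000/√2, so w ≈ 1206.9 mm; long side = w√2 ≈ 1706.8 mm.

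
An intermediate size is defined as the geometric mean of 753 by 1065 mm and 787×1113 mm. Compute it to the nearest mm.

770 × 1089 mm

Short side: √(753 · 787) = √592611 ≈ 769.8 → 770 mm
Long side: √(1065 · 1113) = √1185345 ≈ 1088.7 → 1089 mm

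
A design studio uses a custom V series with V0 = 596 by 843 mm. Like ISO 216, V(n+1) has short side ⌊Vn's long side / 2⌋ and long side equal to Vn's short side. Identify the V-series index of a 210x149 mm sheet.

V0: 596 × 843 mm
V1: 421 × 596 mm
V2: 298 × 421 mm
V3: 210 × 298 mm
V4: 149 × 210 mm
V5: 105 × 149 mm
→ matches V4.

V4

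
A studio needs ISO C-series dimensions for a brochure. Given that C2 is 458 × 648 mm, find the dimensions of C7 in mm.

C3: ⌊648/2⌋ × 458 = 324 × 458 mm
C4: ⌊458/2⌋ × 324 = 229 × 324 mm
C5: ⌊324/2⌋ × 229 = 162 × 229 mm
C6: ⌊229/2⌋ × 162 = 114 × 162 mm
C7: ⌊162/2⌋ × 114 = 81 × 114 mm

81 × 114 mm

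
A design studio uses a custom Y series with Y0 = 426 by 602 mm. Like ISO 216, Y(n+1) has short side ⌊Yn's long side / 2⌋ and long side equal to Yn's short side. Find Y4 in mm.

106 × 150 mm

Y1: ⌊602/2⌋ × 426 = 301 × 426 mm
Y2: ⌊426/2⌋ × 301 = 213 × 301 mm
Y3: ⌊301/2⌋ × 213 = 150 × 213 mm
Y4: ⌊213/2⌋ × 150 = 106 × 150 mm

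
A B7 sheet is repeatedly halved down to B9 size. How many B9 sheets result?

B7 = 88 × 125 mm; B9 = 44 × 62 mm.
Each halving step doubles the count; 2 steps from B7 to B9.
2^2 = 4.

4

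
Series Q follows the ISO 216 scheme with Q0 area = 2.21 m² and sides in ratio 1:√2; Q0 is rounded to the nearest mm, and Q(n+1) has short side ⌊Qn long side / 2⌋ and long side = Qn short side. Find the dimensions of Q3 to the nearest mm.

Let Q0's short side be w mm. w · w√2 = 2.21 m² = 2,210,000 mm², so w ≈ 1250.1 mm and w√2 ≈ 1767.9 mm → Q0 = 1250 × 1768 mm.
Q1: ⌊1768/2⌋ × 1250 = 884 × 1250 mm
Q2: ⌊1250/2⌋ × 884 = 625 × 884 mm
Q3: ⌊884/2⌋ × 625 = 442 × 625 mm

442 × 625 mm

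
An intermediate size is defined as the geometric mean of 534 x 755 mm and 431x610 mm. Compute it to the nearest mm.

Short side: √(534 · 431) = √230154 ≈ 479.7 → 480 mm
Long side: √(755 · 610) = √460550 ≈ 678.6 → 679 mm

480 × 679 mm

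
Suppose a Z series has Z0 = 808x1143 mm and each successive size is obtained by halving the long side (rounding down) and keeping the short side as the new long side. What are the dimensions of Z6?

101 × 142 mm

Z1 = 571 × 808 mm (from Z0 by 1 halving).
Z2: ⌊808/2⌋ × 571 = 404 × 571 mm
Z3: ⌊571/2⌋ × 404 = 285 × 404 mm
Z4: ⌊404/2⌋ × 285 = 202 × 285 mm
Z5: ⌊285/2⌋ × 202 = 142 × 202 mm
Z6: ⌊202/2⌋ × 142 = 101 × 142 mm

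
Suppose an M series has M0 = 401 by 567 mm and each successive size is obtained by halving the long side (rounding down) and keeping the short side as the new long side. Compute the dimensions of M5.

M1: ⌊567/2⌋ × 401 = 283 × 401 mm
M2: ⌊401/2⌋ × 283 = 200 × 283 mm
M3: ⌊283/2⌋ × 200 = 141 × 200 mm
M4: ⌊200/2⌋ × 141 = 100 × 141 mm
M5: ⌊141/2⌋ × 100 = 70 × 100 mm

70 × 100 mm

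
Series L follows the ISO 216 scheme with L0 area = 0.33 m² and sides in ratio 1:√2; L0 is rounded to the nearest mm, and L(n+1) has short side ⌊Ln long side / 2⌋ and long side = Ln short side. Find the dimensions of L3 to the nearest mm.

Let L0's short side be w mm. w · w√2 = 0.33 m² = 330,000 mm², so w ≈ 483.1 mm and w√2 ≈ 683.1 mm → L0 = 483 × 683 mm.
L1: ⌊683/2⌋ × 483 = 341 × 483 mm
L2: ⌊483/2⌋ × 341 = 241 × 341 mm
L3: ⌊341/2⌋ × 241 = 170 × 241 mm

170 × 241 mm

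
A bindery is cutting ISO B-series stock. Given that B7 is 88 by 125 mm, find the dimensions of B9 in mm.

B8: ⌊125/2⌋ × 88 = 62 × 88 mm
B9: ⌊88/2⌋ × 62 = 44 × 62 mm

44 × 62 mm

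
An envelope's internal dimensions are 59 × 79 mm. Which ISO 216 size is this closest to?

C8 (57 × 81 mm)

Aspect ratio 79/59 ≈ 1.339 (ISO target is √2 ≈ 1.414).
In the C-series (envelope sizes, between A and B): C8 = 57 × 81 mm.
Off by 4 mm total — nearest standard size.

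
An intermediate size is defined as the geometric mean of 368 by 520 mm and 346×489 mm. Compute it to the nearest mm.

357 × 504 mm

Short side: √(368 · 346) = √127328 ≈ 356.8 → 357 mm
Long side: √(520 · 489) = √254280 ≈ 504.3 → 504 mm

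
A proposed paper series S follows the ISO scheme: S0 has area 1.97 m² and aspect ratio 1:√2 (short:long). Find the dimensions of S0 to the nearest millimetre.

Let the short side be w mm. Then w · w√2 = 1.97 m² = 1,970,000 mm².
w² = 1,970,000/√2, so w ≈ 1180.3 mm; long side = w√2 ≈ 1669.1 mm.

1180 × 1669 mm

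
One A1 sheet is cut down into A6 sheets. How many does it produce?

32

Each ISO step halves the sheet: 1 × A1 → 2 × A2 → 4 × A3 → 8 × A4 → …
From A1 to A6 is 5 halving steps: 2^5 = 32.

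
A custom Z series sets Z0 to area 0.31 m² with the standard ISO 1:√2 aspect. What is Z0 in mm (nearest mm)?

Let the short side be w mm. Then w · w√2 = 0.31 m² = 310,000 mm².
w² = 310,000/√2, so w ≈ 468.2 mm; long side = w√2 ≈ 662.1 mm.

468 × 662 mm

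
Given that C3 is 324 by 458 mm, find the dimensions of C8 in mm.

57 × 81 mm

C4: ⌊458/2⌋ × 324 = 229 × 324 mm
C5: ⌊324/2⌋ × 229 = 162 × 229 mm
C6: ⌊229/2⌋ × 162 = 114 × 162 mm
C7: ⌊162/2⌋ × 114 = 81 × 114 mm
C8: ⌊114/2⌋ × 81 = 57 × 81 mm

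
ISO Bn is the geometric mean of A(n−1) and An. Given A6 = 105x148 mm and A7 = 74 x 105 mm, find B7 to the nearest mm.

88 × 125 mm

Short side: √(105 · 74) = √7770 ≈ 88.1 → 88 mm
Long side: √(148 · 105) = √15540 ≈ 124.7 → 125 mm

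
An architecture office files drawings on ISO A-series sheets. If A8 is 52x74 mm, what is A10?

26 × 37 mm

A9: ⌊74/2⌋ × 52 = 37 × 52 mm
A10: ⌊52/2⌋ × 37 = 26 × 37 mm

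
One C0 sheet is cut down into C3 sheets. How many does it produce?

C0 = 917 × 1297 mm; C3 = 324 × 458 mm.
Each halving step doubles the count; 3 steps from C0 to C3.
2^3 = 8.

8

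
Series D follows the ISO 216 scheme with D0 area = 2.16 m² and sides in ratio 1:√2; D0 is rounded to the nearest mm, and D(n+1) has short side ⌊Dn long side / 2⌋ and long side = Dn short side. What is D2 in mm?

Let D0's short side be w mm. w · w√2 = 2.16 m² = 2,160,000 mm², so w ≈ 1235.9 mm and w√2 ≈ 1747.8 mm → D0 = 1236 × 1748 mm.
D1: ⌊1748/2⌋ × 1236 = 874 × 1236 mm
D2: ⌊1236/2⌋ × 874 = 618 × 874 mm

618 × 874 mm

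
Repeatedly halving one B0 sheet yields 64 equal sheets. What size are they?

64 = 2^6, so 6 halving steps.
B0 → B1 → … → B6 after 6 steps.

B6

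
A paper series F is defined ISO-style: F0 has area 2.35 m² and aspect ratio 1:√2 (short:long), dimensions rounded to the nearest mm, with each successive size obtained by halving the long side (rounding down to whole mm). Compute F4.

322 × 455 mm

Let F0's short side be w mm. w · w√2 = 2.35 m² = 2,350,000 mm², so w ≈ 1289.1 mm and w√2 ≈ 1823.0 mm → F0 = 1289 × 1823 mm.
F1: ⌊1823/2⌋ × 1289 = 911 × 1289 mm
F2: ⌊1289/2⌋ × 911 = 644 × 911 mm
F3: ⌊911/2⌋ × 644 = 455 × 644 mm
F4: ⌊644/2⌋ × 455 = 322 × 455 mm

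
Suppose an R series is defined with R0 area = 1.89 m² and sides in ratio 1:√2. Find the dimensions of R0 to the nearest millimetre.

1156 × 1635 mm

Let the short side be w mm. Then w · w√2 = 1.89 m² = 1,890,000 mm².
w² = 1,890,000/√2, so w ≈ 1156.0 mm; long side = w√2 ≈ 1634.9 mm.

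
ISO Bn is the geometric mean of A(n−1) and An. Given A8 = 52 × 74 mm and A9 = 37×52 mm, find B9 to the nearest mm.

44 × 62 mm

Short side: √(52 · 37) = √1924 ≈ 43.9 → 44 mm
Long side: √(74 · 52) = √3848 ≈ 62.0 → 62 mm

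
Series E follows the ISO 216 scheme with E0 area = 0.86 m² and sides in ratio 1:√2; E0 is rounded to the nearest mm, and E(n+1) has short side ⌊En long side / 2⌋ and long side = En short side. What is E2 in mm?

Let E0's short side be w mm. w · w√2 = 0.86 m² = 860,000 mm², so w ≈ 779.8 mm and w√2 ≈ 1102.8 mm → E0 = 780 × 1103 mm.
E1: ⌊1103/2⌋ × 780 = 551 × 780 mm
E2: ⌊780/2⌋ × 551 = 390 × 551 mm

390 × 551 mm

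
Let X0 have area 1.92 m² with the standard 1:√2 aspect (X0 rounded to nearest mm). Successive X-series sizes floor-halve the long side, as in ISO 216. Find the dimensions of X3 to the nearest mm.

412 × 582 mm

Let X0's short side be w mm. w · w√2 = 1.92 m² = 1,920,000 mm², so w ≈ 1165.2 mm and w√2 ≈ 1647.8 mm → X0 = 1165 × 1648 mm.
X1: ⌊1648/2⌋ × 1165 = 824 × 1165 mm
X2: ⌊1165/2⌋ × 824 = 582 × 824 mm
X3: ⌊824/2⌋ × 582 = 412 × 582 mm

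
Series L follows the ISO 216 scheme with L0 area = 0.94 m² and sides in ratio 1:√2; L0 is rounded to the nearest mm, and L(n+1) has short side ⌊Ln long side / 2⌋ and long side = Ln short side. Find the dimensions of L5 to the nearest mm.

144 × 203 mm

Let L0's short side be w mm. w · w√2 = 0.94 m² = 940,000 mm², so w ≈ 815.3 mm and w√2 ≈ 1153.0 mm → L0 = 815 × 1153 mm.
L1: ⌊1153/2⌋ × 815 = 576 × 815 mm
L2: ⌊815/2⌋ × 576 = 407 × 576 mm
L3: ⌊576/2⌋ × 407 = 288 × 407 mm
L4: ⌊407/2⌋ × 288 = 203 × 288 mm
L5: ⌊288/2⌋ × 203 = 144 × 203 mm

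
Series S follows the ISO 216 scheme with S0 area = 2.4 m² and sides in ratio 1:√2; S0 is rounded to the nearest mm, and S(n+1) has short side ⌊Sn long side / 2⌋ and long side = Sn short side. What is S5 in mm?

230 × 325 mm

Let S0's short side be w mm. w · w√2 = 2.4 m² = 2,400,000 mm², so w ≈ 1302.7 mm and w√2 ≈ 1842.3 mm → S0 = 1303 × 1842 mm.
S1: ⌊1842/2⌋ × 1303 = 921 × 1303 mm
S2: ⌊1303/2⌋ × 921 = 651 × 921 mm
S3: ⌊921/2⌋ × 651 = 460 × 651 mm
S4: ⌊651/2⌋ × 460 = 325 × 460 mm
S5: ⌊460/2⌋ × 325 = 230 × 325 mm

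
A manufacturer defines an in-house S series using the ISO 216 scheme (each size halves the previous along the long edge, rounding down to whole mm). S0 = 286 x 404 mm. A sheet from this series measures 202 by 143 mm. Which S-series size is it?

S0: 286 × 404 mm
S1: 202 × 286 mm
S2: 143 × 202 mm
S3: 101 × 143 mm
→ matches S2.

S2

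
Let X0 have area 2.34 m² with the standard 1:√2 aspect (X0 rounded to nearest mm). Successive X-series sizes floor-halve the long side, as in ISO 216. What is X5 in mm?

Let X0's short side be w mm. w · w√2 = 2.34 m² = 2,340,000 mm², so w ≈ 1286.3 mm and w√2 ≈ 1819.1 mm → X0 = 1286 × 1819 mm.
X1: ⌊1819/2⌋ × 1286 = 909 × 1286 mm
X2: ⌊1286/2⌋ × 909 = 643 × 909 mm
X3: ⌊909/2⌋ × 643 = 454 × 643 mm
X4: ⌊643/2⌋ × 454 = 321 × 454 mm
X5: ⌊454/2⌋ × 321 = 227 × 321 mm

227 × 321 mm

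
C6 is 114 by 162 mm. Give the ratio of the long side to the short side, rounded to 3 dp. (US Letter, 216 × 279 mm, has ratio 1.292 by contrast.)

1.421

162 / 114 = 1.421
ISO 216 targets √2 ≈ 1.414; the +0.007 deviation is from mm rounding.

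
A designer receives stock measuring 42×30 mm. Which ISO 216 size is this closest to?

B10 (31 × 44 mm)

Aspect ratio 42/30 ≈ 1.400 — close to the ISO √2 ≈ 1.414.
In the B-series (B0 = 1000 × 1414 mm): B10 = 31 × 44 mm.
Off by 3 mm total — nearest standard size.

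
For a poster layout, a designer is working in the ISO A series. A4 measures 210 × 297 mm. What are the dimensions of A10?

26 × 37 mm

A5: ⌊297/2⌋ × 210 = 148 × 210 mm
A6: ⌊210/2⌋ × 148 = 105 × 148 mm
A7: ⌊148/2⌋ × 105 = 74 × 105 mm
A8: ⌊105/2⌋ × 74 = 52 × 74 mm
A9: ⌊74/2⌋ × 52 = 37 × 52 mm
A10: ⌊52/2⌋ × 37 = 26 × 37 mm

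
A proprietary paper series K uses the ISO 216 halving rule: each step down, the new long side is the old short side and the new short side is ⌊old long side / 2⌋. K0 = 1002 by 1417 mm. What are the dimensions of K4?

250 × 354 mm

K1: ⌊1417/2⌋ × 1002 = 708 × 1002 mm
K2: ⌊1002/2⌋ × 708 = 501 × 708 mm
K3: ⌊708/2⌋ × 501 = 354 × 501 mm
K4: ⌊501/2⌋ × 354 = 250 × 354 mm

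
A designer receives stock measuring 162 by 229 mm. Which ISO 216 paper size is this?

Aspect ratio 229/162 ≈ 1.414 — close to the ISO √2 ≈ 1.414.
In the C-series (envelope sizes, between A and B): C5 = 162 × 229 mm.

C5 (162 × 229 mm)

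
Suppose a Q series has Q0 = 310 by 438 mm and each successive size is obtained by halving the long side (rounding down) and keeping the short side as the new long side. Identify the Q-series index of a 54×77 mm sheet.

Q5

Q0: 310 × 438 mm
Q1: 219 × 310 mm
Q2: 155 × 219 mm
Q3: 109 × 155 mm
Q4: 77 × 109 mm
Q5: 54 × 77 mm
Q6: 38 × 54 mm
→ matches Q5.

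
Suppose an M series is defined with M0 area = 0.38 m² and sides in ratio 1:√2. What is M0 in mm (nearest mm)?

518 × 733 mm

Let the short side be w mm. Then w · w√2 = 0.38 m² = 380,000 mm².
w² = 380,000/√2, so w ≈ 518.4 mm; long side = w√2 ≈ 733.1 mm.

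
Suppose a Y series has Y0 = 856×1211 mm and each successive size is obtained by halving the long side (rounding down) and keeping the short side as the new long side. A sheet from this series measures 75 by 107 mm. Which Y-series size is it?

Y0: 856 × 1211 mm
Y1: 605 × 856 mm
Y2: 428 × 605 mm
Y3: 302 × 428 mm
Y4: 214 × 302 mm
Y5: 151 × 214 mm
Y6: 107 × 151 mm
Y7: 75 × 107 mm
Y8: 53 × 75 mm
→ matches Y7.

Y7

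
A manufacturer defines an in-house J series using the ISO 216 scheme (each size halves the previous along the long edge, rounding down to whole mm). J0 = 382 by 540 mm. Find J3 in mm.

135 × 191 mm

J1: ⌊540/2⌋ × 382 = 270 × 382 mm
J2: ⌊382/2⌋ × 270 = 191 × 270 mm
J3: ⌊270/2⌋ × 191 = 135 × 191 mm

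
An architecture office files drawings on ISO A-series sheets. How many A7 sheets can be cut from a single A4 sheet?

A4 = 210 × 297 mm; A7 = 74 × 105 mm.
Each halving step doubles the count; 3 steps from A4 to A7.
2^3 = 8.

8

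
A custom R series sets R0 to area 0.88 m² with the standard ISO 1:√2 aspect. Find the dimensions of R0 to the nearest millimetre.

Let the short side be w mm. Then w · w√2 = 0.88 m² = 880,000 mm².
w² = 880,000/√2, so w ≈ 788.8 mm; long side = w√2 ≈ 1115.6 mm.

789 × 1116 mm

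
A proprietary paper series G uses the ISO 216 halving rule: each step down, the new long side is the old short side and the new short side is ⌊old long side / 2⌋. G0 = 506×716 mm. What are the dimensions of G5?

G1: ⌊716/2⌋ × 506 = 358 × 506 mm
G2: ⌊506/2⌋ × 358 = 253 × 358 mm
G3: ⌊358/2⌋ × 253 = 179 × 253 mm
G4: ⌊253/2⌋ × 179 = 126 × 179 mm
G5: ⌊179/2⌋ × 126 = 89 × 126 mm

89 × 126 mm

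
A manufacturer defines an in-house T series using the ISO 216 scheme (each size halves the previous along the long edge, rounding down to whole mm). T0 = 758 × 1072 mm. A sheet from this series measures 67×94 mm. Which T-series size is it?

T7

T0: 758 × 1072 mm
T1: 536 × 758 mm
T2: 379 × 536 mm
T3: 268 × 379 mm
T4: 189 × 268 mm
T5: 134 × 189 mm
T6: 94 × 134 mm
T7: 67 × 94 mm
T8: 47 × 67 mm
→ matches T7.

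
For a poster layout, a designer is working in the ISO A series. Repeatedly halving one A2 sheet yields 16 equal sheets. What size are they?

16 = 2^4, so 4 halving steps.
A2 → A3 → … → A6 after 4 steps.

A6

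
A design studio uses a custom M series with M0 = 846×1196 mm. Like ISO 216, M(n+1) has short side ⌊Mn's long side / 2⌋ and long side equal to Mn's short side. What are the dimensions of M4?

M1 = 598 × 846 mm (from M0 by 1 halving).
M2: ⌊846/2⌋ × 598 = 423 × 598 mm
M3: ⌊598/2⌋ × 423 = 299 × 423 mm
M4: ⌊423/2⌋ × 299 = 211 × 299 mm

211 × 299 mm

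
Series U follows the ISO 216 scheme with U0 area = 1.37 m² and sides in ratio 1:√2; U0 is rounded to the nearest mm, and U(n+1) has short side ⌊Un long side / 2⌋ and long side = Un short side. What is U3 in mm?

348 × 492 mm

Let U0's short side be w mm. w · w√2 = 1.37 m² = 1,370,000 mm², so w ≈ 984.2 mm and w√2 ≈ 1391.9 mm → U0 = 984 × 1392 mm.
U1: ⌊1392/2⌋ × 984 = 696 × 984 mm
U2: ⌊984/2⌋ × 696 = 492 × 696 mm
U3: ⌊696/2⌋ × 492 = 348 × 492 mm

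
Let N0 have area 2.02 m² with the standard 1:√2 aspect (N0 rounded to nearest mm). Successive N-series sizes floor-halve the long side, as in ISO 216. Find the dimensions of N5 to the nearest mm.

Let N0's short side be w mm. w · w√2 = 2.02 m² = 2,020,000 mm², so w ≈ 1195.1 mm and w√2 ≈ 1690.2 mm → N0 = 1195 × 1690 mm.
N1: ⌊1690/2⌋ × 1195 = 845 × 1195 mm
N2: ⌊1195/2⌋ × 845 = 597 × 845 mm
N3: ⌊845/2⌋ × 597 = 422 × 597 mm
N4: ⌊597/2⌋ × 422 = 298 × 422 mm
N5: ⌊422/2⌋ × 298 = 211 × 298 mm

211 × 298 mm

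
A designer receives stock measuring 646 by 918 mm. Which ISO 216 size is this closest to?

C1 (648 × 917 mm)

Aspect ratio 918/646 ≈ 1.421 — close to the ISO √2 ≈ 1.414.
In the C-series (envelope sizes, between A and B): C1 = 648 × 917 mm.
Off by 3 mm total — nearest standard size.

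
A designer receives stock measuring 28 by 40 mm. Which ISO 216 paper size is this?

Aspect ratio 40/28 ≈ 1.429 — close to the ISO √2 ≈ 1.414.
In the C-series (envelope sizes, between A and B): C10 = 28 × 40 mm.

C10 (28 × 40 mm)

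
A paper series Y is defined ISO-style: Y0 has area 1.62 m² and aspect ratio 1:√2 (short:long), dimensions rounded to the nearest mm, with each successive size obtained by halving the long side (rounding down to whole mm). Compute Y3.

Let Y0's short side be w mm. w · w√2 = 1.62 m² = 1,620,000 mm², so w ≈ 1070.3 mm and w√2 ≈ 1513.6 mm → Y0 = 1070 × 1514 mm.
Y1: ⌊1514/2⌋ × 1070 = 757 × 1070 mm
Y2: ⌊1070/2⌋ × 757 = 535 × 757 mm
Y3: ⌊757/2⌋ × 535 = 378 × 535 mm

378 × 535 mm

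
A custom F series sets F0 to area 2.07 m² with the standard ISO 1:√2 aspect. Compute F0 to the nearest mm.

Let the short side be w mm. Then w · w√2 = 2.07 m² = 2,070,000 mm².
w² = 2,070,000/√2, so w ≈ 1209.8 mm; long side = w√2 ≈ 1711.0 mm.

1210 × 1711 mm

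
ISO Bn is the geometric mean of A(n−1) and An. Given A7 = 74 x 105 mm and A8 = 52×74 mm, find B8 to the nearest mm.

Short side: √(74 · 52) = √3848 ≈ 62.0 → 62 mm
Long side: √(105 · 74) = √7770 ≈ 88.1 → 88 mm

62 × 88 mm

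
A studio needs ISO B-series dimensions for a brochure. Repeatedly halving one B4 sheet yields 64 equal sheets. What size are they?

B10

64 = 2^6, so 6 halving steps.
B4 → B5 → … → B10 after 6 steps.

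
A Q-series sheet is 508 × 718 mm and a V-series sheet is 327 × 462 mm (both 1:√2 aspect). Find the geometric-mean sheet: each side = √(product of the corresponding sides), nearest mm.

Short side: √(508 · 327) = √166116 ≈ 407.6 → 408 mm
Long side: √(718 · 462) = √331716 ≈ 575.9 → 576 mm

408 × 576 mm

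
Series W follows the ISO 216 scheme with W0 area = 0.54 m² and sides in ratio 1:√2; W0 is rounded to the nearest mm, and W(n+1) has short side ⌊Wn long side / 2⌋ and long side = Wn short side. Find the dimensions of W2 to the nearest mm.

Let W0's short side be w mm. w · w√2 = 0.54 m² = 540,000 mm², so w ≈ 617.9 mm and w√2 ≈ 873.9 mm → W0 = 618 × 874 mm.
W1: ⌊874/2⌋ × 618 = 437 × 618 mm
W2: ⌊618/2⌋ × 437 = 309 × 437 mm

309 × 437 mm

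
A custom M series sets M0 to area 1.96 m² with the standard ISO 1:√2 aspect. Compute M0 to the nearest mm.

Let the short side be w mm. Then w · w√2 = 1.96 m² = 1,960,000 mm².
w² = 1,960,000/√2, so w ≈ 1177.3 mm; long side = w√2 ≈ 1664.9 mm.

1177 × 1665 mm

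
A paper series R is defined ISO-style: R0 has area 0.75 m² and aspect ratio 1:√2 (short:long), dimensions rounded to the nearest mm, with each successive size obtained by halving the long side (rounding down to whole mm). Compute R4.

182 × 257 mm

Let R0's short side be w mm. w · w√2 = 0.75 m² = 750,000 mm², so w ≈ 728.2 mm and w√2 ≈ 1029.9 mm → R0 = 728 × 1030 mm.
R1: ⌊1030/2⌋ × 728 = 515 × 728 mm
R2: ⌊728/2⌋ × 515 = 364 × 515 mm
R3: ⌊515/2⌋ × 364 = 257 × 364 mm
R4: ⌊364/2⌋ × 257 = 182 × 257 mm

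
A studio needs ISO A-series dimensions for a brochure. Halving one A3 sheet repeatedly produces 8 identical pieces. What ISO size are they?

8 = 2^3, so 3 halving steps.
A3 → A4 → … → A6 after 3 steps.

A6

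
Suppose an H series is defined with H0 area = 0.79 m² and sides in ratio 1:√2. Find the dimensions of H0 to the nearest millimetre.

747 × 1057 mm

Let the short side be w mm. Then w · w√2 = 0.79 m² = 790,000 mm².
w² = 790,000/√2, so w ≈ 747.4 mm; long side = w√2 ≈ 1057.0 mm.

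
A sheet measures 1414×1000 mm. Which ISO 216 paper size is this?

B0 (1000 × 1414 mm)

Aspect ratio 1414/1000 ≈ 1.414 — close to the ISO √2 ≈ 1.414.
In the B-series (B0 = 1000 × 1414 mm): B0 = 1000 × 1414 mm.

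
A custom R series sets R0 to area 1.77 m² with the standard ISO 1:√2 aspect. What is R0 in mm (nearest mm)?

1119 × 1582 mm

Let the short side be w mm. Then w · w√2 = 1.77 m² = 1,770,000 mm².
w² = 1,770,000/√2, so w ≈ 1118.7 mm; long side = w√2 ≈ 1582.1 mm.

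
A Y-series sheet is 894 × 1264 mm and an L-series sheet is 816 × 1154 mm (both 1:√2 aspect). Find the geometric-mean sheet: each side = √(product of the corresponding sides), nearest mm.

Short side: √(894 · 816) = √729504 ≈ 854.1 → 854 mm
Long side: √(1264 · 1154) = √1458656 ≈ 1207.7 → 1208 mm

854 × 1208 mm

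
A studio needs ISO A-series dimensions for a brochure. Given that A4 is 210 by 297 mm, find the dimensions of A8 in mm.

52 × 74 mm

A5: ⌊297/2⌋ × 210 = 148 × 210 mm
A6: ⌊210/2⌋ × 148 = 105 × 148 mm
A7: ⌊148/2⌋ × 105 = 74 × 105 mm
A8: ⌊105/2⌋ × 74 = 52 × 74 mm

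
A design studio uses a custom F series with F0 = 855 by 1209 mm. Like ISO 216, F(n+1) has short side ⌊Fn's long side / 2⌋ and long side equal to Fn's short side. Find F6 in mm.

106 × 151 mm

F1: ⌊1209/2⌋ × 855 = 604 × 855 mm
F2: ⌊855/2⌋ × 604 = 427 × 604 mm
F3: ⌊604/2⌋ × 427 = 302 × 427 mm
F4: ⌊427/2⌋ × 302 = 213 × 302 mm
F5: ⌊302/2⌋ × 213 = 151 × 213 mm
F6: ⌊213/2⌋ × 151 = 106 × 151 mm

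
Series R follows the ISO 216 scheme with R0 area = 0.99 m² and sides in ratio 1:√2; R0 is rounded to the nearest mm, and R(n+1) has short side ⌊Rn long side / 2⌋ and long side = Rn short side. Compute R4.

209 × 295 mm

Let R0's short side be w mm. w · w√2 = 0.99 m² = 990,000 mm², so w ≈ 836.7 mm and w√2 ≈ 1183.2 mm → R0 = 837 × 1183 mm.
R1: ⌊1183/2⌋ × 837 = 591 × 837 mm
R2: ⌊837/2⌋ × 591 = 418 × 591 mm
R3: ⌊591/2⌋ × 418 = 295 × 418 mm
R4: ⌊418/2⌋ × 295 = 209 × 295 mm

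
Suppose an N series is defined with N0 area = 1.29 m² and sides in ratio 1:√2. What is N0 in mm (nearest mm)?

Let the short side be w mm. Then w · w√2 = 1.29 m² = 1,290,000 mm².
w² = 1,290,000/√2, so w ≈ 955.1 mm; long side = w√2 ≈ 1350.7 mm.

955 × 1351 mm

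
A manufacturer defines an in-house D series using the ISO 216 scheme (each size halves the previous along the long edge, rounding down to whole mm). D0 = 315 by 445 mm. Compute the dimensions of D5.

55 × 78 mm

D1: ⌊445/2⌋ × 315 = 222 × 315 mm
D2: ⌊315/2⌋ × 222 = 157 × 222 mm
D3: ⌊222/2⌋ × 157 = 111 × 157 mm
D4: ⌊157/2⌋ × 111 = 78 × 111 mm
D5: ⌊111/2⌋ × 78 = 55 × 78 mm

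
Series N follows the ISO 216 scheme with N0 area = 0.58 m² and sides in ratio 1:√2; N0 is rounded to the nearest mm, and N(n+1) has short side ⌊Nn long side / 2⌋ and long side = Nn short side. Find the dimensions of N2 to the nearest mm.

Let N0's short side be w mm. w · w√2 = 0.58 m² = 580,000 mm², so w ≈ 640.4 mm and w√2 ≈ 905.7 mm → N0 = 640 × 906 mm.
N1: ⌊906/2⌋ × 640 = 453 × 640 mm
N2: ⌊640/2⌋ × 453 = 320 × 453 mm

320 × 453 mm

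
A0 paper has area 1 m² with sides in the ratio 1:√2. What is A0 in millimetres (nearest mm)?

841 × 1189 mm

Let the short side be w mm. Then the long side is w√2 and w · w√2 = 10⁶ mm².
w² = 10⁶/√2, so w = 1000 / 2^(1/4) ≈ 840.9 mm; long side = 1000 · 2^(1/4) ≈ 1189.2 mm.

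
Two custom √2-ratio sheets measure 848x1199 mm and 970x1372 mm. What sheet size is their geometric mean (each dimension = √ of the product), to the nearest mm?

907 × 1283 mm

Short side: √(848 · 970) = √822560 ≈ 907.0 → 907 mm
Long side: √(1199 · 1372) = √1645028 ≈ 1282.6 → 1283 mm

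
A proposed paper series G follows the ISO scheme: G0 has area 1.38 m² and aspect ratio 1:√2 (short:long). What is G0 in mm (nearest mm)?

988 × 1397 mm

Let the short side be w mm. Then w · w√2 = 1.38 m² = 1,380,000 mm².
w² = 1,380,000/√2, so w ≈ 987.8 mm; long side = w√2 ≈ 1397.0 mm.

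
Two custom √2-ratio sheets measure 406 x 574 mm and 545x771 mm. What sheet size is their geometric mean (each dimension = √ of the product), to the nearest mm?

470 × 665 mm

Short side: √(406 · 545) = √221270 ≈ 470.4 → 470 mm
Long side: √(574 · 771) = √442554 ≈ 665.2 → 665 mm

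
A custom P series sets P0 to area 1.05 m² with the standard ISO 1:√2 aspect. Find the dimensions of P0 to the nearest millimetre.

Let the short side be w mm. Then w · w√2 = 1.05 m² = 1,050,000 mm².
w² = 1,050,000/√2, so w ≈ 861.7 mm; long side = w√2 ≈ 1218.6 mm.

862 × 1219 mm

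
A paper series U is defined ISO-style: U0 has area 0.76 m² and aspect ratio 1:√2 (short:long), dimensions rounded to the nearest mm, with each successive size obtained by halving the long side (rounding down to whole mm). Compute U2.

Let U0's short side be w mm. w · w√2 = 0.76 m² = 760,000 mm², so w ≈ 733.1 mm and w√2 ≈ 1036.7 mm → U0 = 733 × 1037 mm.
U1: ⌊1037/2⌋ × 733 = 518 × 733 mm
U2: ⌊733/2⌋ × 518 = 366 × 518 mm

366 × 518 mm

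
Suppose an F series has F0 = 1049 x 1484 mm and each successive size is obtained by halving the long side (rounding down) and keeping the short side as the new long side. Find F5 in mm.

185 × 262 mm

F1: ⌊1484/2⌋ × 1049 = 742 × 1049 mm
F2: ⌊1049/2⌋ × 742 = 524 × 742 mm
F3: ⌊742/2⌋ × 524 = 371 × 524 mm
F4: ⌊524/2⌋ × 371 = 262 × 371 mm
F5: ⌊371/2⌋ × 262 = 185 × 262 mm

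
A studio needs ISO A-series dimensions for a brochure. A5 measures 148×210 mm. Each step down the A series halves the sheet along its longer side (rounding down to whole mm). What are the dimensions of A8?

52 × 74 mm

A6: ⌊210/2⌋ × 148 = 105 × 148 mm
A7: ⌊148/2⌋ × 105 = 74 × 105 mm
A8: ⌊105/2⌋ × 74 = 52 × 74 mm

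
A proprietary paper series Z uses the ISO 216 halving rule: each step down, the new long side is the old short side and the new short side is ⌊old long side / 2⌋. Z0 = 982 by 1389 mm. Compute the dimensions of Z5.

173 × 245 mm

Z1: ⌊1389/2⌋ × 982 = 694 × 982 mm
Z2: ⌊982/2⌋ × 694 = 491 × 694 mm
Z3: ⌊694/2⌋ × 491 = 347 × 491 mm
Z4: ⌊491/2⌋ × 347 = 245 × 347 mm
Z5: ⌊347/2⌋ × 245 = 173 × 245 mm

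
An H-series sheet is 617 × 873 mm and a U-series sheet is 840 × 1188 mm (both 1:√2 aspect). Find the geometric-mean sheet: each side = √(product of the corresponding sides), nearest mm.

Short side: √(617 · 840) = √518280 ≈ 719.9 → 720 mm
Long side: √(873 · 1188) = √1037124 ≈ 1018.4 → 1018 mm

720 × 1018 mm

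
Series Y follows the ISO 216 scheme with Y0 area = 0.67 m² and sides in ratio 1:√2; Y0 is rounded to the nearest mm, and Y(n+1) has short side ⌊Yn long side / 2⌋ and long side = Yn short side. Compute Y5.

Let Y0's short side be w mm. w · w√2 = 0.67 m² = 670,000 mm², so w ≈ 688.3 mm and w√2 ≈ 973.4 mm → Y0 = 688 × 973 mm.
Y1: ⌊973/2⌋ × 688 = 486 × 688 mm
Y2: ⌊688/2⌋ × 486 = 344 × 486 mm
Y3: ⌊486/2⌋ × 344 = 243 × 344 mm
Y4: ⌊344/2⌋ × 243 = 172 × 243 mm
Y5: ⌊243/2⌋ × 172 = 121 × 172 mm

121 × 172 mm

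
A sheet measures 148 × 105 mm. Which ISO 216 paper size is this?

A6 (105 × 148 mm)

Aspect ratio 148/105 ≈ 1.410 — close to the ISO √2 ≈ 1.414.
In the A-series (A0 area = 1 m²): A6 = 105 × 148 mm.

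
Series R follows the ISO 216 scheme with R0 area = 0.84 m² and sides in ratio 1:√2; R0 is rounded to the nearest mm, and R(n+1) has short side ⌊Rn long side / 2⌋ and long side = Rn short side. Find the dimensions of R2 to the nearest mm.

Let R0's short side be w mm. w · w√2 = 0.84 m² = 840,000 mm², so w ≈ 770.7 mm and w√2 ≈ 1089.9 mm → R0 = 771 × 1090 mm.
R1: ⌊1090/2⌋ × 771 = 545 × 771 mm
R2: ⌊771/2⌋ × 545 = 385 × 545 mm

385 × 545 mm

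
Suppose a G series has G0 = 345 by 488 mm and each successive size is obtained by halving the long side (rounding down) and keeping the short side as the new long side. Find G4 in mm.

86 × 122 mm

G1: ⌊488/2⌋ × 345 = 244 × 345 mm
G2: ⌊345/2⌋ × 244 = 172 × 244 mm
G3: ⌊244/2⌋ × 172 = 122 × 172 mm
G4: ⌊172/2⌋ × 122 = 86 × 122 mm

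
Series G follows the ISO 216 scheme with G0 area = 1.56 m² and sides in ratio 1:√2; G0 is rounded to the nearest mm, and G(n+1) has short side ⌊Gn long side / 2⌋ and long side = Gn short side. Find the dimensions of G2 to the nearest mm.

525 × 742 mm

Let G0's short side be w mm. w · w√2 = 1.56 m² = 1,560,000 mm², so w ≈ 1050.3 mm and w√2 ≈ 1485.3 mm → G0 = 1050 × 1485 mm.
G1: ⌊1485/2⌋ × 1050 = 742 × 1050 mm
G2: ⌊1050/2⌋ × 742 = 525 × 742 mm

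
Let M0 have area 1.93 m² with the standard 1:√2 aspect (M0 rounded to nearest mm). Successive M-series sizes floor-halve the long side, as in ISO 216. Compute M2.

Let M0's short side be w mm. w · w√2 = 1.93 m² = 1,930,000 mm², so w ≈ 1168.2 mm and w√2 ≈ 1652.1 mm → M0 = 1168 × 1652 mm.
M1: ⌊1652/2⌋ × 1168 = 826 × 1168 mm
M2: ⌊1168/2⌋ × 826 = 584 × 826 mm

584 × 826 mm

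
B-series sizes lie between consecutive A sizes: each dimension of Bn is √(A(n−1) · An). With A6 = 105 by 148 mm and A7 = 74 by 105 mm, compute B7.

88 × 125 mm

Short side: √(105 · 74) = √7770 ≈ 88.1 → 88 mm
Long side: √(148 · 105) = √15540 ≈ 124.7 → 125 mm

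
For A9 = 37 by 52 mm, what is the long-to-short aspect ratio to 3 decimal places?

52 / 37 = 1.405
ISO 216 targets √2 ≈ 1.414; the -0.009 deviation is from mm rounding.

1.405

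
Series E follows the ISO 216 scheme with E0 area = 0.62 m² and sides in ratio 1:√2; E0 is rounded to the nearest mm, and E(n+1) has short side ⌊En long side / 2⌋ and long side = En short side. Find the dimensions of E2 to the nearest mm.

Let E0's short side be w mm. w · w√2 = 0.62 m² = 620,000 mm², so w ≈ 662.1 mm and w√2 ≈ 936.4 mm → E0 = 662 × 936 mm.
E1: ⌊936/2⌋ × 662 = 468 × 662 mm
E2: ⌊662/2⌋ × 468 = 331 × 468 mm

331 × 468 mm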